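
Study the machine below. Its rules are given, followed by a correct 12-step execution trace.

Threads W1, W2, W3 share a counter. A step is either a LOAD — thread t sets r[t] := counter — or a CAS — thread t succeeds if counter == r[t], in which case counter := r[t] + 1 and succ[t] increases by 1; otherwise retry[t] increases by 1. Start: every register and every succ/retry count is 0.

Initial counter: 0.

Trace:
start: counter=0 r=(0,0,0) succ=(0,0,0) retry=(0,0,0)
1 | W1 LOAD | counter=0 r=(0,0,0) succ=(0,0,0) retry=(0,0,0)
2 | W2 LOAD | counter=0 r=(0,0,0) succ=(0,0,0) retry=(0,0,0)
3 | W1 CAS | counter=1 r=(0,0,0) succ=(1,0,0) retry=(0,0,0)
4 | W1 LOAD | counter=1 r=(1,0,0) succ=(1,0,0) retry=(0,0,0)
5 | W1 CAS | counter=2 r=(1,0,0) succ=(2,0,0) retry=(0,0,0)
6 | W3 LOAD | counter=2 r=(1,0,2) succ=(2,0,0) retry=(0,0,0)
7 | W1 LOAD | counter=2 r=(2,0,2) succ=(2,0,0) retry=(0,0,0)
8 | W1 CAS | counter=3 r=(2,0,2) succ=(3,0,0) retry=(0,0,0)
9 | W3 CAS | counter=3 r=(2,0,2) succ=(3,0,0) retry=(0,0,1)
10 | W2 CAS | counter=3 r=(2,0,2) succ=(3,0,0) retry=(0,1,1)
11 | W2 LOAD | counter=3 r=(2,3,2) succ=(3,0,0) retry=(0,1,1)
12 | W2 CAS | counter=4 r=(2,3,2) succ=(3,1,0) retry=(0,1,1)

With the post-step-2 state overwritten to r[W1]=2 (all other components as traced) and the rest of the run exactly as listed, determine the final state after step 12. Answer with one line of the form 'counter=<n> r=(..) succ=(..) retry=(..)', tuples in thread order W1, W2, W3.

state after step 2 := counter=0 r=(2,0,0) succ=(0,0,0) retry=(0,0,0)
3 | W1 CAS | counter=0 r=(2,0,0) succ=(0,0,0) retry=(1,0,0)
4 | W1 LOAD | counter=0 r=(0,0,0) succ=(0,0,0) retry=(1,0,0)
5 | W1 CAS | counter=1 r=(0,0,0) succ=(1,0,0) retry=(1,0,0)
6 | W3 LOAD | counter=1 r=(0,0,1) succ=(1,0,0) retry=(1,0,0)
7 | W1 LOAD | counter=1 r=(1,0,1) succ=(1,0,0) retry=(1,0,0)
8 | W1 CAS | counter=2 r=(1,0,1) succ=(2,0,0) retry=(1,0,0)
9 | W3 CAS | counter=2 r=(1,0,1) succ=(2,0,0) retry=(1,0,1)
10 | W2 CAS | counter=2 r=(1,0,1) succ=(2,0,0) retry=(1,1,1)
11 | W2 LOAD | counter=2 r=(1,2,1) succ=(2,0,0) retry=(1,1,1)
12 | W2 CAS | counter=3 r=(1,2,1) succ=(2,1,0) retry=(1,1,1)

counter=3 r=(1,2,1) succ=(2,1,0) retry=(1,1,1)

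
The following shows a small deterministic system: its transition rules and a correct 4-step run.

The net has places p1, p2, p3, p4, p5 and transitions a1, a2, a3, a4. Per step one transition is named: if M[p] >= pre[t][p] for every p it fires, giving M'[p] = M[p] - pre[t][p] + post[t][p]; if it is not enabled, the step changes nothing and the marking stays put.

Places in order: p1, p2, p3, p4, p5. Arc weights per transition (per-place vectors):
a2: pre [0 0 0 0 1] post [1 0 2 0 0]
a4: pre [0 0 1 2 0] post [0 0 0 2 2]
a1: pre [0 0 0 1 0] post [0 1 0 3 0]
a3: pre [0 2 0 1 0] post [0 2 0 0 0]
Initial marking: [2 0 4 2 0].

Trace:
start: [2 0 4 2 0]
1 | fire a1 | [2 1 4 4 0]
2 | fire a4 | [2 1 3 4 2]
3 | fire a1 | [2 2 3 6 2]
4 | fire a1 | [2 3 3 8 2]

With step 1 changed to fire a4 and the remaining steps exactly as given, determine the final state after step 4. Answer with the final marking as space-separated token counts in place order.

(re-executing from step 1 with the substitution; state before step 1: [2 0 4 2 0])
1 | fire a4 | [2 0 3 2 2]
2 | fire a4 | [2 0 2 2 4]
3 | fire a1 | [2 1 2 4 4]
4 | fire a1 | [2 2 2 6 4]

2 2 2 6 4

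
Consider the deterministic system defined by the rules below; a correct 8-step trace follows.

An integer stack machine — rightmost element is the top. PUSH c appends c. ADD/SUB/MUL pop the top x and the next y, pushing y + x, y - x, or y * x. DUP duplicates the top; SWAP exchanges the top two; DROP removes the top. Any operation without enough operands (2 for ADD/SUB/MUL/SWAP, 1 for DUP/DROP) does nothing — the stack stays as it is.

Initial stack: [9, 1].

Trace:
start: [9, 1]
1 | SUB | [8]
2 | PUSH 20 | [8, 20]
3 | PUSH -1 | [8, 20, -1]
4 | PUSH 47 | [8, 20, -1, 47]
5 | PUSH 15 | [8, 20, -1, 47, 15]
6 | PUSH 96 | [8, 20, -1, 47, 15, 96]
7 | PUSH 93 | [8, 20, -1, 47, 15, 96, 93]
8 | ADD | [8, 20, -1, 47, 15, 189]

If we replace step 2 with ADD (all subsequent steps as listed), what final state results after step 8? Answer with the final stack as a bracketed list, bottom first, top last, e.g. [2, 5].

[8, -1, 47, 15, 189]

(re-executing from step 2 with the substitution; state before step 2: [8])
2 | ADD | [8]
3 | PUSH -1 | [8, -1]
4 | PUSH 47 | [8, -1, 47]
5 | PUSH 15 | [8, -1, 47, 15]
6 | PUSH 96 | [8, -1, 47, 15, 96]
7 | PUSH 93 | [8, -1, 47, 15, 96, 93]
8 | ADD | [8, -1, 47, 15, 189]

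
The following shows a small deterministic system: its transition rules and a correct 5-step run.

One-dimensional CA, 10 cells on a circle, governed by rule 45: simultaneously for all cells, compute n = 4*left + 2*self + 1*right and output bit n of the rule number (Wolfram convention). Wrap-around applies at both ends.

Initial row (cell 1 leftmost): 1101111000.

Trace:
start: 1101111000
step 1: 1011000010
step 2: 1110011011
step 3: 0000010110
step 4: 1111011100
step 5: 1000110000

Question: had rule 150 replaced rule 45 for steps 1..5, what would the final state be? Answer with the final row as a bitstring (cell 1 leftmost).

(re-executing steps 1..5 under rule 150; state before step 1: 1101111000)
step 1: 0000110101
step 2: 1001000101
step 3: 0111101100
step 4: 1011000010
step 5: 1000100110

1000100110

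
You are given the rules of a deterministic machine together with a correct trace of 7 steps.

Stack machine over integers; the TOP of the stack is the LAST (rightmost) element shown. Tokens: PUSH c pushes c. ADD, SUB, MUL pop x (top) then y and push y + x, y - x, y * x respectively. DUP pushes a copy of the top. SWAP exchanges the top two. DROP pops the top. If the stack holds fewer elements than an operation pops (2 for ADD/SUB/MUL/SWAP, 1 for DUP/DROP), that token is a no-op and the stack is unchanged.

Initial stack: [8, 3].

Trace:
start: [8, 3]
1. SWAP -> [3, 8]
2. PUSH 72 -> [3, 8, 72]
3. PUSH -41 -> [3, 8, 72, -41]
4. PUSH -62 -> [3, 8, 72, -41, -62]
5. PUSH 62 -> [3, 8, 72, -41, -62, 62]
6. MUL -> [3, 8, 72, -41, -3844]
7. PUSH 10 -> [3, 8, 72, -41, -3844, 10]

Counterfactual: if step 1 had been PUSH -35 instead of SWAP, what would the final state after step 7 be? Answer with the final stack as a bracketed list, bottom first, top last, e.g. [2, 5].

[8, 3, -35, 72, -41, -3844, 10]

(re-executing from step 1 with the substitution; state before step 1: [8, 3])
1. PUSH -35 -> [8, 3, -35]
2. PUSH 72 -> [8, 3, -35, 72]
3. PUSH -41 -> [8, 3, -35, 72, -41]
4. PUSH -62 -> [8, 3, -35, 72, -41, -62]
5. PUSH 62 -> [8, 3, -35, 72, -41, -62, 62]
6. MUL -> [8, 3, -35, 72, -41, -3844]
7. PUSH 10 -> [8, 3, -35, 72, -41, -3844, 10]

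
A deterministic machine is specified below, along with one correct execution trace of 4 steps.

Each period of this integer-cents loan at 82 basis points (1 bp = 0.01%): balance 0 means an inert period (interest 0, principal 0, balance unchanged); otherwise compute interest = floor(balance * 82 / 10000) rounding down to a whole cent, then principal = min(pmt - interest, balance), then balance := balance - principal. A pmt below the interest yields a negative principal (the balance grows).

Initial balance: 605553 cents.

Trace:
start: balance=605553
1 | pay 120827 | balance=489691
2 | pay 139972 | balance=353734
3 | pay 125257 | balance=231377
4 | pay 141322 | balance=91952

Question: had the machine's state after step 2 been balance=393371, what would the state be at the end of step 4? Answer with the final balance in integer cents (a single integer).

132241

state after step 2 := balance=393371
3 | pay 125257 | balance=271339
4 | pay 141322 | balance=132241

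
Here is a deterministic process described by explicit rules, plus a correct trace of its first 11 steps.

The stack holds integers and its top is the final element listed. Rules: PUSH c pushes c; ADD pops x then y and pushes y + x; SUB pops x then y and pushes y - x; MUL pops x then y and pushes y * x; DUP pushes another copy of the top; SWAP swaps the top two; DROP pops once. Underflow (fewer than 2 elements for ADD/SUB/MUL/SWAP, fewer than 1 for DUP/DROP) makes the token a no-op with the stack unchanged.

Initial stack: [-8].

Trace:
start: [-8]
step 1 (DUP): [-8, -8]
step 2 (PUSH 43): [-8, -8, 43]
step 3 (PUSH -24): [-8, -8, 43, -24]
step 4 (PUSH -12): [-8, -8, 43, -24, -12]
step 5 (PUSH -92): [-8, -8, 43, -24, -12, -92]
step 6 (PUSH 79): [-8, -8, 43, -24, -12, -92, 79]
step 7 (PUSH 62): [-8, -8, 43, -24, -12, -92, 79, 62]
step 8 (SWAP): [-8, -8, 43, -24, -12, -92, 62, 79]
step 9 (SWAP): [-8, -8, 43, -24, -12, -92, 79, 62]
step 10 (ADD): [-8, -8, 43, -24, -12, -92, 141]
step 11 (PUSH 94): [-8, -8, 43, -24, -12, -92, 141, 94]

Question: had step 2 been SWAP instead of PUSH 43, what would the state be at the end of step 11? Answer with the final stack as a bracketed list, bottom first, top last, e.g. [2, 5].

(re-executing from step 2 with the substitution; state before step 2: [-8, -8])
step 2 (SWAP): [-8, -8]
step 3 (PUSH -24): [-8, -8, -24]
step 4 (PUSH -12): [-8, -8, -24, -12]
step 5 (PUSH -92): [-8, -8, -24, -12, -92]
step 6 (PUSH 79): [-8, -8, -24, -12, -92, 79]
step 7 (PUSH 62): [-8, -8, -24, -12, -92, 79, 62]
step 8 (SWAP): [-8, -8, -24, -12, -92, 62, 79]
step 9 (SWAP): [-8, -8, -24, -12, -92, 79, 62]
step 10 (ADD): [-8, -8, -24, -12, -92, 141]
step 11 (PUSH 94): [-8, -8, -24, -12, -92, 141, 94]

[-8, -8, -24, -12, -92, 141, 94]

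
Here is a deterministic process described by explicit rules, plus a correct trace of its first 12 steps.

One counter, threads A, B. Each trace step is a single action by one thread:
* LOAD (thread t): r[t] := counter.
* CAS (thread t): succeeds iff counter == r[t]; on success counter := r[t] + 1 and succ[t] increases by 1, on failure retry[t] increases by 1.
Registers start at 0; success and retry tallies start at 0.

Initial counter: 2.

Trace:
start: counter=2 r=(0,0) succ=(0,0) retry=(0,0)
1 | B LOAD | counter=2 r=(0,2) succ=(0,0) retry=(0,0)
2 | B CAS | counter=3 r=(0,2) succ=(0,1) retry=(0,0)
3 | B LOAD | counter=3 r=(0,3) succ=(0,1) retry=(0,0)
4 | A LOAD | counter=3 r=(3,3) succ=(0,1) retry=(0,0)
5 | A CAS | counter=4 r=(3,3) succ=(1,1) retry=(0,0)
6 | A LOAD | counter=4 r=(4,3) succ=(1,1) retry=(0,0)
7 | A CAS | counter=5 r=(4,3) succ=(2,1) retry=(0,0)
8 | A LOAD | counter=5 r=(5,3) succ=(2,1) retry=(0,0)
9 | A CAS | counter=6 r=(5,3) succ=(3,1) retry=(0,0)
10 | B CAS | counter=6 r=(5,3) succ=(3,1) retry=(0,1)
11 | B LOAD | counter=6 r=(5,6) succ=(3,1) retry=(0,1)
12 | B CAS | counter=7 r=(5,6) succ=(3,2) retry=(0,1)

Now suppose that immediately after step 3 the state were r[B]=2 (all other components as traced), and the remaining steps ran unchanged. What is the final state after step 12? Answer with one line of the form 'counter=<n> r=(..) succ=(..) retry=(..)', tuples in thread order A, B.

state after step 3 := counter=3 r=(0,2) succ=(0,1) retry=(0,0)
4 | A LOAD | counter=3 r=(3,2) succ=(0,1) retry=(0,0)
5 | A CAS | counter=4 r=(3,2) succ=(1,1) retry=(0,0)
6 | A LOAD | counter=4 r=(4,2) succ=(1,1) retry=(0,0)
7 | A CAS | counter=5 r=(4,2) succ=(2,1) retry=(0,0)
8 | A LOAD | counter=5 r=(5,2) succ=(2,1) retry=(0,0)
9 | A CAS | counter=6 r=(5,2) succ=(3,1) retry=(0,0)
10 | B CAS | counter=6 r=(5,2) succ=(3,1) retry=(0,1)
11 | B LOAD | counter=6 r=(5,6) succ=(3,1) retry=(0,1)
12 | B CAS | counter=7 r=(5,6) succ=(3,2) retry=(0,1)

counter=7 r=(5,6) succ=(3,2) retry=(0,1)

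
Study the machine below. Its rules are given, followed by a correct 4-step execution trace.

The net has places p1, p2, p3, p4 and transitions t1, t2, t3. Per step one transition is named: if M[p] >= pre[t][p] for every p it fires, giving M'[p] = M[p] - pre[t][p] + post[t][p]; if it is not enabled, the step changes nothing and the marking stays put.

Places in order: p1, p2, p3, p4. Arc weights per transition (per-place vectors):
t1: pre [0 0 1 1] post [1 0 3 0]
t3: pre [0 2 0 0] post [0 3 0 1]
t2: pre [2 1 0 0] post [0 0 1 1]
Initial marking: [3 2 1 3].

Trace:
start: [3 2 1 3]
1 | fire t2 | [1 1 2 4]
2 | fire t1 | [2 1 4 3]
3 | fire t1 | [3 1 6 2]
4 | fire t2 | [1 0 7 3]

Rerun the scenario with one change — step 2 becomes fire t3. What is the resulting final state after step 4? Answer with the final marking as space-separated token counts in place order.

(re-executing from step 2 with the substitution; state before step 2: [1 1 2 4])
2 | fire t3 | [1 1 2 4]
3 | fire t1 | [2 1 4 3]
4 | fire t2 | [0 0 5 4]

0 0 5 4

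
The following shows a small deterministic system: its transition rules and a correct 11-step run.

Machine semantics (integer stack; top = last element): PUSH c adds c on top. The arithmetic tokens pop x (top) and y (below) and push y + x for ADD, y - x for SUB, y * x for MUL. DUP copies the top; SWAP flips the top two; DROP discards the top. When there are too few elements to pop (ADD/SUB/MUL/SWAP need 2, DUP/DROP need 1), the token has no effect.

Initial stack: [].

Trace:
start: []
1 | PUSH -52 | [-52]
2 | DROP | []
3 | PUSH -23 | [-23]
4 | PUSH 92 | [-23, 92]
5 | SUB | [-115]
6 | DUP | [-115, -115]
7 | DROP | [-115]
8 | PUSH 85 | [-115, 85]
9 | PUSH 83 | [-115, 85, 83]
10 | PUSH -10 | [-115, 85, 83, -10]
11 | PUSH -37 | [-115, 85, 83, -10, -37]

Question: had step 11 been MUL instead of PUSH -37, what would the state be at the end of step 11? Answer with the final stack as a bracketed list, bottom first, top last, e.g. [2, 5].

(re-executing from step 11 with the substitution; state before step 11: [-115, 85, 83, -10])
11 | MUL | [-115, 85, -830]

[-115, 85, -830]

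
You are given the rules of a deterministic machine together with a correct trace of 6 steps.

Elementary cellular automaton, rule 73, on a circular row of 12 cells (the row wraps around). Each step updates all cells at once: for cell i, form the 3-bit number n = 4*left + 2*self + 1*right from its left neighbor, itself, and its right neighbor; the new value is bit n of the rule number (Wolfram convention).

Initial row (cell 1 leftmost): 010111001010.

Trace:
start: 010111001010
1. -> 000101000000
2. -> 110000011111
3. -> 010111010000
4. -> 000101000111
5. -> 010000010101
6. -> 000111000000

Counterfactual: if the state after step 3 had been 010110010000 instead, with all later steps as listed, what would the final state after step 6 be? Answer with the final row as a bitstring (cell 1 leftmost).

000110110000

state after step 3 := 010110010000
4. -> 000110000111
5. -> 010110110101
6. -> 000110110000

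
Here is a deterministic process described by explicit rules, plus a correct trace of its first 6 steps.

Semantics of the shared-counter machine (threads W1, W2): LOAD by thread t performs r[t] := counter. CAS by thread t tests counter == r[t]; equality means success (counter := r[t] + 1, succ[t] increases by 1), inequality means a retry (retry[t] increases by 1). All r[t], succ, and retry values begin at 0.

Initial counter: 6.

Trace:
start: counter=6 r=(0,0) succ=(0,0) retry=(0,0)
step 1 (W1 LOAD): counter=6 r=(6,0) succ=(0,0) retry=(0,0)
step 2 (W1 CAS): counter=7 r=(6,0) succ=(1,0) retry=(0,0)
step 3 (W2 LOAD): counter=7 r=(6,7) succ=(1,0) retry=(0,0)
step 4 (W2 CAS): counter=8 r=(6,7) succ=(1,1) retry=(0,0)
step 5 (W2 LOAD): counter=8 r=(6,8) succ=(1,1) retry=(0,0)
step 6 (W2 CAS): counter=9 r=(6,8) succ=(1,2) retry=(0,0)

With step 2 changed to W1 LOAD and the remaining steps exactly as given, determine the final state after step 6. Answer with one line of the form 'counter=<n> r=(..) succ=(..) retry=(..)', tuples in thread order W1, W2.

counter=8 r=(6,7) succ=(0,2) retry=(0,0)

(re-executing from step 2 with the substitution; state before step 2: counter=6 r=(6,0) succ=(0,0) retry=(0,0))
step 2 (W1 LOAD): counter=6 r=(6,0) succ=(0,0) retry=(0,0)
step 3 (W2 LOAD): counter=6 r=(6,6) succ=(0,0) retry=(0,0)
step 4 (W2 CAS): counter=7 r=(6,6) succ=(0,1) retry=(0,0)
step 5 (W2 LOAD): counter=7 r=(6,7) succ=(0,1) retry=(0,0)
step 6 (W2 CAS): counter=8 r=(6,7) succ=(0,2) retry=(0,0)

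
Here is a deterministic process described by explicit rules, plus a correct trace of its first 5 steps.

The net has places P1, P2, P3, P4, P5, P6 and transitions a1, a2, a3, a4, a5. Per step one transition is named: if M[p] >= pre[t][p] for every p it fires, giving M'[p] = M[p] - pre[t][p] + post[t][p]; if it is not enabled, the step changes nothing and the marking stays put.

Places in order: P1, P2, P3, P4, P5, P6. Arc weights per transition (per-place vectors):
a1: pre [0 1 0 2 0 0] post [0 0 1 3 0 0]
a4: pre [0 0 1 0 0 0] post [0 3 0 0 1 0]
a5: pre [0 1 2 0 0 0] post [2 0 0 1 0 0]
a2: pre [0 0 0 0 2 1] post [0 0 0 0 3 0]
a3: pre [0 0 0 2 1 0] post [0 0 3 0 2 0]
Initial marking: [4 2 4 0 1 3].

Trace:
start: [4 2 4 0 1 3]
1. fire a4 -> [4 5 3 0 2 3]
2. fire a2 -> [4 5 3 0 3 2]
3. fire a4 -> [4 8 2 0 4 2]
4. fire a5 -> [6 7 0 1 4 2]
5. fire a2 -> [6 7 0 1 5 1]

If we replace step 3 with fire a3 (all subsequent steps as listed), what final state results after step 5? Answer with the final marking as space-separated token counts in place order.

(re-executing from step 3 with the substitution; state before step 3: [4 5 3 0 3 2])
3. fire a3 -> [4 5 3 0 3 2]
4. fire a5 -> [6 4 1 1 3 2]
5. fire a2 -> [6 4 1 1 4 1]

6 4 1 1 4 1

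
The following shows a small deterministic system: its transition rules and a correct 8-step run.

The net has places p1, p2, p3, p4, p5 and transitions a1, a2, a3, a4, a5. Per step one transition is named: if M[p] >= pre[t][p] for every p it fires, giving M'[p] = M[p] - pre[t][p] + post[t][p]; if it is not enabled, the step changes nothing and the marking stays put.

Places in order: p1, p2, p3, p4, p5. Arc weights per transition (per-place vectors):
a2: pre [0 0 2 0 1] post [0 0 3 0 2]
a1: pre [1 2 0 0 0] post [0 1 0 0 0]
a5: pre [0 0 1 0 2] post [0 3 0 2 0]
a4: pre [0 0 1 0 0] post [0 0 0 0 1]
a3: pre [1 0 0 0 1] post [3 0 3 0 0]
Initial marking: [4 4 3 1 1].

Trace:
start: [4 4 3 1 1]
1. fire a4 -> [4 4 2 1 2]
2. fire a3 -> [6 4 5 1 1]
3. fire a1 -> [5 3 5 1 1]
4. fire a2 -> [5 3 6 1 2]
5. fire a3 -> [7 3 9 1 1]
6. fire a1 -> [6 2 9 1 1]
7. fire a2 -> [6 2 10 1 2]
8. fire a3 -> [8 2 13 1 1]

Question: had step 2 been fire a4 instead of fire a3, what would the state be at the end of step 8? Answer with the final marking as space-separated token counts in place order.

(re-executing from step 2 with the substitution; state before step 2: [4 4 2 1 2])
2. fire a4 -> [4 4 1 1 3]
3. fire a1 -> [3 3 1 1 3]
4. fire a2 -> [3 3 1 1 3]
5. fire a3 -> [5 3 4 1 2]
6. fire a1 -> [4 2 4 1 2]
7. fire a2 -> [4 2 5 1 3]
8. fire a3 -> [6 2 8 1 2]

6 2 8 1 2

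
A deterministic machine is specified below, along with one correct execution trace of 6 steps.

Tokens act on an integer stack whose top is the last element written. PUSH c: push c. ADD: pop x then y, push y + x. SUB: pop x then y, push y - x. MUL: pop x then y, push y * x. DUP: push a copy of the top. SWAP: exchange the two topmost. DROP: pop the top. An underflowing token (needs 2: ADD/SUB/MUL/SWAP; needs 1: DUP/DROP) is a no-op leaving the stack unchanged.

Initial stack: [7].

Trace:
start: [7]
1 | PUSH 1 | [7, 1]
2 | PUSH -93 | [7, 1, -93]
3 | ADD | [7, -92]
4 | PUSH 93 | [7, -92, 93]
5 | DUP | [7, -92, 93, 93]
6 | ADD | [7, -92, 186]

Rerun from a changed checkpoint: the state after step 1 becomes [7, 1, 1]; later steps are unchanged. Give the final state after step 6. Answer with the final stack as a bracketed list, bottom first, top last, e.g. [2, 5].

state after step 1 := [7, 1, 1]
2 | PUSH -93 | [7, 1, 1, -93]
3 | ADD | [7, 1, -92]
4 | PUSH 93 | [7, 1, -92, 93]
5 | DUP | [7, 1, -92, 93, 93]
6 | ADD | [7, 1, -92, 186]

[7, 1, -92, 186]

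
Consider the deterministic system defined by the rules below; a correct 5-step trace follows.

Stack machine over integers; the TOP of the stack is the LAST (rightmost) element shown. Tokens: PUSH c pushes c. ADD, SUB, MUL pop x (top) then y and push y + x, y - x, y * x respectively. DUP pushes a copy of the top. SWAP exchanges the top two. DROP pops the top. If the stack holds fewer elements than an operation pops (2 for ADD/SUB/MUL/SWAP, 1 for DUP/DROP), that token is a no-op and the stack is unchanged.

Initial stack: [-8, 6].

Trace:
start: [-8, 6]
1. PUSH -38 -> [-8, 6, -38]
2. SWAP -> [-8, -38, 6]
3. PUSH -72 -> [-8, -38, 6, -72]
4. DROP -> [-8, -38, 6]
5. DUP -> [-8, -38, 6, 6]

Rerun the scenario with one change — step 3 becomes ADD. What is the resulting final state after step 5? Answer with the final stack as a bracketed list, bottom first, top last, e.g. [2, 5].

(re-executing from step 3 with the substitution; state before step 3: [-8, -38, 6])
3. ADD -> [-8, -32]
4. DROP -> [-8]
5. DUP -> [-8, -8]

[-8, -8]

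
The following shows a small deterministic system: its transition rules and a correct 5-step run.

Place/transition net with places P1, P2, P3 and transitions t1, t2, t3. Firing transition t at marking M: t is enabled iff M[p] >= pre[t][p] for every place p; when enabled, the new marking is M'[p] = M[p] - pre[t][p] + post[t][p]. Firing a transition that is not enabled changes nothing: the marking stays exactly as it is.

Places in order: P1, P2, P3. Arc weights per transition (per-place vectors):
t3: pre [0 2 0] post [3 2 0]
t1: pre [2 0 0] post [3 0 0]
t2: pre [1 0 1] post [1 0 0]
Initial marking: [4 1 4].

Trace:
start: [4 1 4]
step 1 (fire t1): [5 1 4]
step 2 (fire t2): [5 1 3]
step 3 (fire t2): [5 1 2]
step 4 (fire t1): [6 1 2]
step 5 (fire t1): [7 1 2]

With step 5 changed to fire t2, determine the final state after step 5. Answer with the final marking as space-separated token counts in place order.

6 1 1

(re-executing from step 5 with the substitution; state before step 5: [6 1 2])
step 5 (fire t2): [6 1 1]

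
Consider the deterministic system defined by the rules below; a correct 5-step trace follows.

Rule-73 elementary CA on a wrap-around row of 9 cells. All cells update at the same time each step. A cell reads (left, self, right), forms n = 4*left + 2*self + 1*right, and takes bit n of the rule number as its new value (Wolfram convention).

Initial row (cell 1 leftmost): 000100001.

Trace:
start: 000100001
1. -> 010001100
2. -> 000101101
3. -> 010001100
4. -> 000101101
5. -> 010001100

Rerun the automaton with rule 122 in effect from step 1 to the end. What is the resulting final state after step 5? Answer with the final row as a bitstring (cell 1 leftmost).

101111111

(re-executing steps 1..5 under rule 122; state before step 1: 000100001)
1. -> 101010010
2. -> 010101101
3. -> 101011110
4. -> 010110011
5. -> 101111111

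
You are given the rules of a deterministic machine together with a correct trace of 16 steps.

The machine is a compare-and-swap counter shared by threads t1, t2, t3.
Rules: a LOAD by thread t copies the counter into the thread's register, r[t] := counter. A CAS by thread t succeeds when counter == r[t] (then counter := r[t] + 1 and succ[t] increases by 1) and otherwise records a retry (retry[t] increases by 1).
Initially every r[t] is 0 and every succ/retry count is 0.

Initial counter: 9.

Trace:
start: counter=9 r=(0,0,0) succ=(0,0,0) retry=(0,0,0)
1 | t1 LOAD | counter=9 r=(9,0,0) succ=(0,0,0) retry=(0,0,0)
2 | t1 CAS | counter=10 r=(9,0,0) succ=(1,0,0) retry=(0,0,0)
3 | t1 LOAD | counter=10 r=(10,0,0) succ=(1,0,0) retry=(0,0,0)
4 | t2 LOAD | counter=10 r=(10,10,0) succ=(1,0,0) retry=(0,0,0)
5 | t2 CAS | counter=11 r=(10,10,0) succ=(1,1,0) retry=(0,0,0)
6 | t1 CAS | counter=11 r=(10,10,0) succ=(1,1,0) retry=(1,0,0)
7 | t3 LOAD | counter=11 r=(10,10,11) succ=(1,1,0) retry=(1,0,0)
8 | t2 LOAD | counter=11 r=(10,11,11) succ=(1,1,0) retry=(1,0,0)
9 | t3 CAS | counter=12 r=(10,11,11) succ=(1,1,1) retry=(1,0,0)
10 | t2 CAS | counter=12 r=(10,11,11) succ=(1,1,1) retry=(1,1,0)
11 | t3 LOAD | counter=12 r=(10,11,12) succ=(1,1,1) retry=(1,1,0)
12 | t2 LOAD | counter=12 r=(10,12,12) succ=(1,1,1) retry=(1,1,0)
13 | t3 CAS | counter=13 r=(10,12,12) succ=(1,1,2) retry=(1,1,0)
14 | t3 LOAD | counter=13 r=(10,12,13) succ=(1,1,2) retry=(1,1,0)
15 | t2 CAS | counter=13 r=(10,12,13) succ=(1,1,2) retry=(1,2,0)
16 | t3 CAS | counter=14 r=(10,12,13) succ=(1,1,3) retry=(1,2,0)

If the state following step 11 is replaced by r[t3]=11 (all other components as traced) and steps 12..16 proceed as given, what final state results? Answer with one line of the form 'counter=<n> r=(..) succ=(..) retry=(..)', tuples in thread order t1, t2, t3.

counter=13 r=(10,12,12) succ=(1,2,1) retry=(1,1,2)

state after step 11 := counter=12 r=(10,11,11) succ=(1,1,1) retry=(1,1,0)
12 | t2 LOAD | counter=12 r=(10,12,11) succ=(1,1,1) retry=(1,1,0)
13 | t3 CAS | counter=12 r=(10,12,11) succ=(1,1,1) retry=(1,1,1)
14 | t3 LOAD | counter=12 r=(10,12,12) succ=(1,1,1) retry=(1,1,1)
15 | t2 CAS | counter=13 r=(10,12,12) succ=(1,2,1) retry=(1,1,1)
16 | t3 CAS | counter=13 r=(10,12,12) succ=(1,2,1) retry=(1,1,2)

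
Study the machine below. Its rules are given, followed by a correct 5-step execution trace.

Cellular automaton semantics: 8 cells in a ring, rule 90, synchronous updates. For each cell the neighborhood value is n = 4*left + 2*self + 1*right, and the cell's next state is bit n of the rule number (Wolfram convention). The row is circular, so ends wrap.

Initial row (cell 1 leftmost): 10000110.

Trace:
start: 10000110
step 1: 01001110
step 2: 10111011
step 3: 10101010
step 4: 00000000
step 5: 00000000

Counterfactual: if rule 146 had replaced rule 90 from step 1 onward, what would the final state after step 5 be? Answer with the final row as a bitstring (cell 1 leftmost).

(re-executing steps 1..5 under rule 146; state before step 1: 10000110)
step 1: 01001000
step 2: 10110100
step 3: 00000011
step 4: 10000100
step 5: 01001011

01001011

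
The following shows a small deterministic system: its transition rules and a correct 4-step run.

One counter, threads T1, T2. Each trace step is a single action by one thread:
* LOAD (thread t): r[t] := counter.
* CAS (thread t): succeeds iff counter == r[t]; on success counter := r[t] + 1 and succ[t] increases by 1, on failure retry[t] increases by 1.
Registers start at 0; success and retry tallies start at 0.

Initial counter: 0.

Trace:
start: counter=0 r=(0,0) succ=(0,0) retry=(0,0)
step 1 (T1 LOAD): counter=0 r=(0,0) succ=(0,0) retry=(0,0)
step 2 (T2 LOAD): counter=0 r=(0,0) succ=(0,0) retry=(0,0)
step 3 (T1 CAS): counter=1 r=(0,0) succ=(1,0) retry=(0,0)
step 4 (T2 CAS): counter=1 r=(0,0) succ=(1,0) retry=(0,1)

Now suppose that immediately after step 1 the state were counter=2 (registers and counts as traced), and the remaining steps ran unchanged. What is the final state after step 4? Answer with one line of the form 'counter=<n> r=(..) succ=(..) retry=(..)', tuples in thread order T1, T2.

state after step 1 := counter=2 r=(0,0) succ=(0,0) retry=(0,0)
step 2 (T2 LOAD): counter=2 r=(0,2) succ=(0,0) retry=(0,0)
step 3 (T1 CAS): counter=2 r=(0,2) succ=(0,0) retry=(1,0)
step 4 (T2 CAS): counter=3 r=(0,2) succ=(0,1) retry=(1,0)

counter=3 r=(0,2) succ=(0,1) retry=(1,0)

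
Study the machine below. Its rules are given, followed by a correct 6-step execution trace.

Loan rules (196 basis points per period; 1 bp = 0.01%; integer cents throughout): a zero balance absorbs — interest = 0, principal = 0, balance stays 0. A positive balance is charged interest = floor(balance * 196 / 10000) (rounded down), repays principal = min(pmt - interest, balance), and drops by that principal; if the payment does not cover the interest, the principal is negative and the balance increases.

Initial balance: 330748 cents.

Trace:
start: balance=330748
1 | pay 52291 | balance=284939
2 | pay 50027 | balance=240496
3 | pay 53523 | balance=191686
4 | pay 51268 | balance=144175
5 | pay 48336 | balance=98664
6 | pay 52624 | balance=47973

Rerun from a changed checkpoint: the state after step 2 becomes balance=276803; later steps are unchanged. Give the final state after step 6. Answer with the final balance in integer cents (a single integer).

87212

state after step 2 := balance=276803
3 | pay 53523 | balance=228705
4 | pay 51268 | balance=181919
5 | pay 48336 | balance=137148
6 | pay 52624 | balance=87212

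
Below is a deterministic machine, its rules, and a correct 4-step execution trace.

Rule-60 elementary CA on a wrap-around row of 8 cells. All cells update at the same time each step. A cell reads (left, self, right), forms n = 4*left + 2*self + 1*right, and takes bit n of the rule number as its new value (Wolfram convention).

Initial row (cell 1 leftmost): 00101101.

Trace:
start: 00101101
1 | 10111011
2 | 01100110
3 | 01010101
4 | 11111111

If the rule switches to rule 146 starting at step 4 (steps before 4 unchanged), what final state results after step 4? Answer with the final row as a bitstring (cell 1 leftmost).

(re-executing step 4 under rule 146; state before step 4: 01010101)
4 | 00000000

00000000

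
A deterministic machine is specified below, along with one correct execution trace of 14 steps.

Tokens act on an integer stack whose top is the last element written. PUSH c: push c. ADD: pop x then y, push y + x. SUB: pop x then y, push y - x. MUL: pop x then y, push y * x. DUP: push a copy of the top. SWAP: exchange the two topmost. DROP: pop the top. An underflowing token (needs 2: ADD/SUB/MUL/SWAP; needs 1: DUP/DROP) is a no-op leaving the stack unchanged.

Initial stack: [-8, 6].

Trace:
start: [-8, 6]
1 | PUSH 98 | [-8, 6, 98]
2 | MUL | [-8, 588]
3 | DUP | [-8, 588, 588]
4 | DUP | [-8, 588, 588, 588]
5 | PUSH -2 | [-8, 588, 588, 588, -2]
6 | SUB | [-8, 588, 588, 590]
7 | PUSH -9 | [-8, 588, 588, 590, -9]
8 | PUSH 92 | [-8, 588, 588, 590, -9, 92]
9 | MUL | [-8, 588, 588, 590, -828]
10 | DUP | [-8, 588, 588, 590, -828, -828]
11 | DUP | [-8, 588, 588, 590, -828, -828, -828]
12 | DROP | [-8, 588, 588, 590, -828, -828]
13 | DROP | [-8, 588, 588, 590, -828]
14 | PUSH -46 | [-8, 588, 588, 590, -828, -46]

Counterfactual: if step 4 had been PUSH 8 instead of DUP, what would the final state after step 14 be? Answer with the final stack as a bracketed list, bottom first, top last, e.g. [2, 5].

[-8, 588, 588, 10, -828, -46]

(re-executing from step 4 with the substitution; state before step 4: [-8, 588, 588])
4 | PUSH 8 | [-8, 588, 588, 8]
5 | PUSH -2 | [-8, 588, 588, 8, -2]
6 | SUB | [-8, 588, 588, 10]
7 | PUSH -9 | [-8, 588, 588, 10, -9]
8 | PUSH 92 | [-8, 588, 588, 10, -9, 92]
9 | MUL | [-8, 588, 588, 10, -828]
10 | DUP | [-8, 588, 588, 10, -828, -828]
11 | DUP | [-8, 588, 588, 10, -828, -828, -828]
12 | DROP | [-8, 588, 588, 10, -828, -828]
13 | DROP | [-8, 588, 588, 10, -828]
14 | PUSH -46 | [-8, 588, 588, 10, -828, -46]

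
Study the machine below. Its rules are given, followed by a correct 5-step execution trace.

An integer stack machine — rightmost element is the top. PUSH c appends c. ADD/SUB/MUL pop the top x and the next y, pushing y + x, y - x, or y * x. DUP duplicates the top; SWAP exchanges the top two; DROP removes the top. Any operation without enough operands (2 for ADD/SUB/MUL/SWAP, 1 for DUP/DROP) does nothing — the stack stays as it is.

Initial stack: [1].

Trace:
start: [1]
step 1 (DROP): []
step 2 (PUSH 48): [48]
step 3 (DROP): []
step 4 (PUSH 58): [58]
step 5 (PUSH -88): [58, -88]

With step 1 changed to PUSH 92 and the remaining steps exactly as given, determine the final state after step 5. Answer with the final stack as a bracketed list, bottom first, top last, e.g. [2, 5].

[1, 92, 58, -88]

(re-executing from step 1 with the substitution; state before step 1: [1])
step 1 (PUSH 92): [1, 92]
step 2 (PUSH 48): [1, 92, 48]
step 3 (DROP): [1, 92]
step 4 (PUSH 58): [1, 92, 58]
step 5 (PUSH -88): [1, 92, 58, -88]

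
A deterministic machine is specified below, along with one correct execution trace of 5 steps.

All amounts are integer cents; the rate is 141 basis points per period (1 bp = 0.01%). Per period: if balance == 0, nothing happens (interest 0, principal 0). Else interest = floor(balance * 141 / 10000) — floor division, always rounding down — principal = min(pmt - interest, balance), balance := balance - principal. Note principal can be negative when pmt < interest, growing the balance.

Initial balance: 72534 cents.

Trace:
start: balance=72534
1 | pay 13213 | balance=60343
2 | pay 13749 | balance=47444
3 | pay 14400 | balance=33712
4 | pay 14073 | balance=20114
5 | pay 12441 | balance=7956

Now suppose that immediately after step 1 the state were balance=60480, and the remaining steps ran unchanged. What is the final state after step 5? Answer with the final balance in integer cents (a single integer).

state after step 1 := balance=60480
2 | pay 13749 | balance=47583
3 | pay 14400 | balance=33853
4 | pay 14073 | balance=20257
5 | pay 12441 | balance=8101

8101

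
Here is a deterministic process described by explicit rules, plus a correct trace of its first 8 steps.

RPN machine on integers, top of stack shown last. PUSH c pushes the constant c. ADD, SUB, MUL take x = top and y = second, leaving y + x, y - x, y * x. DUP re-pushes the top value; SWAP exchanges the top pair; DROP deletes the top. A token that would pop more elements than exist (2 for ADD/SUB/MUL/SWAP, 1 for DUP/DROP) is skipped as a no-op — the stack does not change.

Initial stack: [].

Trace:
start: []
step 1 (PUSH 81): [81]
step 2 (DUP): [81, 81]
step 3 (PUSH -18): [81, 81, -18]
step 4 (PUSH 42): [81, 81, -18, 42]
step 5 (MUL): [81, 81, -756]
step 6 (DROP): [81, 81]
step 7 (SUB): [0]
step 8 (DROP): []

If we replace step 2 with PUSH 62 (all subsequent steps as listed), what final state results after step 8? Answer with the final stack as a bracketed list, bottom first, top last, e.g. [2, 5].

(re-executing from step 2 with the substitution; state before step 2: [81])
step 2 (PUSH 62): [81, 62]
step 3 (PUSH -18): [81, 62, -18]
step 4 (PUSH 42): [81, 62, -18, 42]
step 5 (MUL): [81, 62, -756]
step 6 (DROP): [81, 62]
step 7 (SUB): [19]
step 8 (DROP): []

[]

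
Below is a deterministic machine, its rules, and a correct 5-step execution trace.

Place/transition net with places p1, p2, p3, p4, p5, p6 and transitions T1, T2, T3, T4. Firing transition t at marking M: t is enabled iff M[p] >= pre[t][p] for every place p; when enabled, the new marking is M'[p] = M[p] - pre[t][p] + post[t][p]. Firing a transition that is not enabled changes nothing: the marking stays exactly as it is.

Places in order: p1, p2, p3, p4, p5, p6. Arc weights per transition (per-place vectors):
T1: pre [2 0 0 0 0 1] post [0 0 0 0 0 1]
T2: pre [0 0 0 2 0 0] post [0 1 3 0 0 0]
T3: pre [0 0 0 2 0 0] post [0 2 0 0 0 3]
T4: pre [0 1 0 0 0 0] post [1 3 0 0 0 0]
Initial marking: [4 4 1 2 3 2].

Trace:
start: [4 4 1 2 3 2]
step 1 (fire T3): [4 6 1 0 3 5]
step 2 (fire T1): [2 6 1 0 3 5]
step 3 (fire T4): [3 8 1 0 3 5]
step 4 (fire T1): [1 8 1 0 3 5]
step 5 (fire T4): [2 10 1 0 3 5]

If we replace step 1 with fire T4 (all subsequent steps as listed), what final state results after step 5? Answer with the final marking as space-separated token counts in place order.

3 10 1 2 3 2

(re-executing from step 1 with the substitution; state before step 1: [4 4 1 2 3 2])
step 1 (fire T4): [5 6 1 2 3 2]
step 2 (fire T1): [3 6 1 2 3 2]
step 3 (fire T4): [4 8 1 2 3 2]
step 4 (fire T1): [2 8 1 2 3 2]
step 5 (fire T4): [3 10 1 2 3 2]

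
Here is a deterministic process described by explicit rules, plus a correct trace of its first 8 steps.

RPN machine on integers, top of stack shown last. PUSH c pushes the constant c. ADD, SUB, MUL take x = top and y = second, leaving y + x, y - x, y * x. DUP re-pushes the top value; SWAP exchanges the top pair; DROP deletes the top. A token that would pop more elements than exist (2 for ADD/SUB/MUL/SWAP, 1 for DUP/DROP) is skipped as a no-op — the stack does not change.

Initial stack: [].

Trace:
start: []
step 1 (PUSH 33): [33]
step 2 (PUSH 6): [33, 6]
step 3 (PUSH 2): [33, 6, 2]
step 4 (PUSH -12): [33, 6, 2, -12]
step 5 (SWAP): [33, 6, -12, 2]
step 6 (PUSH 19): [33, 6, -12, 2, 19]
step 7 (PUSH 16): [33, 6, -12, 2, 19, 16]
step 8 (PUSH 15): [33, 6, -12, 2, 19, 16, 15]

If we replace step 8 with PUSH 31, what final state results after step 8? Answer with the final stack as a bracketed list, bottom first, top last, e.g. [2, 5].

[33, 6, -12, 2, 19, 16, 31]

(re-executing from step 8 with the substitution; state before step 8: [33, 6, -12, 2, 19, 16])
step 8 (PUSH 31): [33, 6, -12, 2, 19, 16, 31]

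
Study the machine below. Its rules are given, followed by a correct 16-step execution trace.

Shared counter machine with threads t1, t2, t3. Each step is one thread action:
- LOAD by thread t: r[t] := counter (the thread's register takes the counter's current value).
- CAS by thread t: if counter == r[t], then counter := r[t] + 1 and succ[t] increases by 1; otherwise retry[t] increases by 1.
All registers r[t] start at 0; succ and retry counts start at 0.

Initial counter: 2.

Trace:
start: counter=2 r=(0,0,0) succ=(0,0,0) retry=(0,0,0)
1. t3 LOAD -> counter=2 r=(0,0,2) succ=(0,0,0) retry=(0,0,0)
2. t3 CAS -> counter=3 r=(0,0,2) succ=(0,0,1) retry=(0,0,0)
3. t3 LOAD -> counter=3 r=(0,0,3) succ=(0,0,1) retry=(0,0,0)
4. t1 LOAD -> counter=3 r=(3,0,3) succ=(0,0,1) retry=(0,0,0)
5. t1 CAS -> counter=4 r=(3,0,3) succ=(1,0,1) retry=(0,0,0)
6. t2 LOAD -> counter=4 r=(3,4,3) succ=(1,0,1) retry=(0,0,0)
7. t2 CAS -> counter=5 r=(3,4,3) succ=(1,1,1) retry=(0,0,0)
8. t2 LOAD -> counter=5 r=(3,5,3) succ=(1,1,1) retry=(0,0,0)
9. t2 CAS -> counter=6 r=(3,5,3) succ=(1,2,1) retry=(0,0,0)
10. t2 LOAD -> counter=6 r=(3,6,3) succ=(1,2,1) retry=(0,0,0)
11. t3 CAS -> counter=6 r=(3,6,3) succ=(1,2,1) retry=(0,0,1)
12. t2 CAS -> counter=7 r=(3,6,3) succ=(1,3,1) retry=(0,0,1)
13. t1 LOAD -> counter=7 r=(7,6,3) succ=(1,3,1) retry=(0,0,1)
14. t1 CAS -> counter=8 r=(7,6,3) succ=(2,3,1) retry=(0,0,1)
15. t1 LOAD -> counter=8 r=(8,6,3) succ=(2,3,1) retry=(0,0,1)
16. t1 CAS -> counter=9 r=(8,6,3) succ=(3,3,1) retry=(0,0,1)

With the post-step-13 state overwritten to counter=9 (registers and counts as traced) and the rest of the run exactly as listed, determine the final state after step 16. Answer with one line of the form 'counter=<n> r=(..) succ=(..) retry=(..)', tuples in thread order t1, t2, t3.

counter=10 r=(9,6,3) succ=(2,3,1) retry=(1,0,1)

state after step 13 := counter=9 r=(7,6,3) succ=(1,3,1) retry=(0,0,1)
14. t1 CAS -> counter=9 r=(7,6,3) succ=(1,3,1) retry=(1,0,1)
15. t1 LOAD -> counter=9 r=(9,6,3) succ=(1,3,1) retry=(1,0,1)
16. t1 CAS -> counter=10 r=(9,6,3) succ=(2,3,1) retry=(1,0,1)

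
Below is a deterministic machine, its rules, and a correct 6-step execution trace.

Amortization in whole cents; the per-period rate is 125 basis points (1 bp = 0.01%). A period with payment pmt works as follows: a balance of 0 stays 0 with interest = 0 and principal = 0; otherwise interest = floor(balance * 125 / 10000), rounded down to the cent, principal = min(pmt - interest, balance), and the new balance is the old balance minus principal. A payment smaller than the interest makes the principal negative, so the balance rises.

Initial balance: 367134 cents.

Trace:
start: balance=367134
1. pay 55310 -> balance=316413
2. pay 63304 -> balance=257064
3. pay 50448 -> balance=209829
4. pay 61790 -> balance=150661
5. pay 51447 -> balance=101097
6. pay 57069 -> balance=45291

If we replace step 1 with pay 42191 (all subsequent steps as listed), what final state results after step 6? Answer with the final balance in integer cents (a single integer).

(re-executing from step 1 with the substitution; state before step 1: balance=367134)
1. pay 42191 -> balance=329532
2. pay 63304 -> balance=270347
3. pay 50448 -> balance=223278
4. pay 61790 -> balance=164278
5. pay 51447 -> balance=114884
6. pay 57069 -> balance=59251

59251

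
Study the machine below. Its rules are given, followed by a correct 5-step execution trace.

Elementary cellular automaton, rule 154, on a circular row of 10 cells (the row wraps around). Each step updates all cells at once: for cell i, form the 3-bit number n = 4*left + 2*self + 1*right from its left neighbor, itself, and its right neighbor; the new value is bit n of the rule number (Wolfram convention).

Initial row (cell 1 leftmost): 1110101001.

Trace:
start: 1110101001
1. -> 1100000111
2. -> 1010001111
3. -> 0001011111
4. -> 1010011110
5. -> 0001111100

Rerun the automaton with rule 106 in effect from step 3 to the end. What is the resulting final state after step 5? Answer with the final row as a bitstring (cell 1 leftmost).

(re-executing steps 3..5 under rule 106; state before step 3: 1010001111)
3. -> 1100011000
4. -> 1100111001
5. -> 0101101011

0101101011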